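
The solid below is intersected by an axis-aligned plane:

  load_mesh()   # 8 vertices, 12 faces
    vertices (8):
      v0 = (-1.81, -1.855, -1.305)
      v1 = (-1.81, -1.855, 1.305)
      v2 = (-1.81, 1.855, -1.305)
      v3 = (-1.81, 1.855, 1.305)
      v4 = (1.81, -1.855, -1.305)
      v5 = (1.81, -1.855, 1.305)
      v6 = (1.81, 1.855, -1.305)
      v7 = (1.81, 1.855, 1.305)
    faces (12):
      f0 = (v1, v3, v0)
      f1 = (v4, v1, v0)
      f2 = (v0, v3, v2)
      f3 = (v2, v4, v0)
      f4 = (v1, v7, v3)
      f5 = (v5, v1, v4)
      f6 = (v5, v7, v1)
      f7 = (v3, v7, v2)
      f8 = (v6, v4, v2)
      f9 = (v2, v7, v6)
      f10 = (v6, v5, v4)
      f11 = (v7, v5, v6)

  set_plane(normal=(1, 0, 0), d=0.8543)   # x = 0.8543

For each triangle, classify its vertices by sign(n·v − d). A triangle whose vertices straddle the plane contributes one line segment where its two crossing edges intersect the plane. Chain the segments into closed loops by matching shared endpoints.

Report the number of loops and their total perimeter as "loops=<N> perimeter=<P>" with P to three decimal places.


Straddling triangles (8 of 12):
  (v4,v1,v0) [+--] → (0.8543, -1.855, -0.615946)–(0.8543, -1.855, -1.305)  len=0.6891
  (v2,v4,v0) [-+-] → (0.8543, -0.87554, -1.305)–(0.8543, -1.855, -1.305)  len=0.9795
  (v1,v7,v3) [-+-] → (0.8543, 0.87554, 1.305)–(0.8543, 1.855, 1.305)  len=0.9795
  (v5,v1,v4) [+-+] → (0.8543, -1.855, 1.305)–(0.8543, -1.855, -0.615946)  len=1.9209
  (v5,v7,v1) [++-] → (0.8543, 0.87554, 1.305)–(0.8543, -1.855, 1.305)  len=2.7305
  (v3,v7,v2) [-+-] → (0.8543, 1.855, 1.305)–(0.8543, 1.855, 0.615946)  len=0.6891
  (v6,v4,v2) [++-] → (0.8543, -0.87554, -1.305)–(0.8543, 1.855, -1.305)  len=2.7305
  (v2,v7,v6) [-++] → (0.8543, 1.855, 0.615946)–(0.8543, 1.855, -1.305)  len=1.9209

Chained into 1 loop(s):
  loop 1: 8 segments, perimeter = 12.6400
Total perimeter = 12.640

loops=1 perimeter=12.640


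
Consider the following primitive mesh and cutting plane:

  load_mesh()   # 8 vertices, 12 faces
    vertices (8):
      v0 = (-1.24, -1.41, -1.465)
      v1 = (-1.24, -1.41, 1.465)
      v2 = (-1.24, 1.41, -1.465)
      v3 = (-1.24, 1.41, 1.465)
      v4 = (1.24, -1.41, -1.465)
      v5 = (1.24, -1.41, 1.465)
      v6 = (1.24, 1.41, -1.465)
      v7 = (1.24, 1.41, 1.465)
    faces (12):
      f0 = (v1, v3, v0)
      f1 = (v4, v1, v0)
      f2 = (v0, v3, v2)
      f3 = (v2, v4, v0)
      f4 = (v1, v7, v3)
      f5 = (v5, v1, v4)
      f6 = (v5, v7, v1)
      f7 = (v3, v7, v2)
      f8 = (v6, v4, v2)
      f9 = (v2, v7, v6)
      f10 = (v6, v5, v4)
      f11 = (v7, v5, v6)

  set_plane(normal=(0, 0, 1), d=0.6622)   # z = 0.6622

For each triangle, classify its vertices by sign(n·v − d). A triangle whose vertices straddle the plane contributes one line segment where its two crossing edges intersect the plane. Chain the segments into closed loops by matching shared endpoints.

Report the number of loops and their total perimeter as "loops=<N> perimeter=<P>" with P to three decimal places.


Straddling triangles (8 of 12):
  (v1,v3,v0) [++-] → (-1.24, 0.637339, 0.6622)–(-1.24, -1.41, 0.6622)  len=2.0473
  (v4,v1,v0) [-+-] → (-0.560497, -1.41, 0.6622)–(-1.24, -1.41, 0.6622)  len=0.6795
  (v0,v3,v2) [-+-] → (-1.24, 0.637339, 0.6622)–(-1.24, 1.41, 0.6622)  len=0.7727
  (v5,v1,v4) [++-] → (-0.560497, -1.41, 0.6622)–(1.24, -1.41, 0.6622)  len=1.8005
  (v3,v7,v2) [++-] → (0.560497, 1.41, 0.6622)–(-1.24, 1.41, 0.6622)  len=1.8005
  (v2,v7,v6) [-+-] → (0.560497, 1.41, 0.6622)–(1.24, 1.41, 0.6622)  len=0.6795
  (v6,v5,v4) [-+-] → (1.24, -0.637339, 0.6622)–(1.24, -1.41, 0.6622)  len=0.7727
  (v7,v5,v6) [++-] → (1.24, -0.637339, 0.6622)–(1.24, 1.41, 0.6622)  len=2.0473

Chained into 1 loop(s):
  loop 1: 8 segments, perimeter = 10.6000
Total perimeter = 10.600

loops=1 perimeter=10.600


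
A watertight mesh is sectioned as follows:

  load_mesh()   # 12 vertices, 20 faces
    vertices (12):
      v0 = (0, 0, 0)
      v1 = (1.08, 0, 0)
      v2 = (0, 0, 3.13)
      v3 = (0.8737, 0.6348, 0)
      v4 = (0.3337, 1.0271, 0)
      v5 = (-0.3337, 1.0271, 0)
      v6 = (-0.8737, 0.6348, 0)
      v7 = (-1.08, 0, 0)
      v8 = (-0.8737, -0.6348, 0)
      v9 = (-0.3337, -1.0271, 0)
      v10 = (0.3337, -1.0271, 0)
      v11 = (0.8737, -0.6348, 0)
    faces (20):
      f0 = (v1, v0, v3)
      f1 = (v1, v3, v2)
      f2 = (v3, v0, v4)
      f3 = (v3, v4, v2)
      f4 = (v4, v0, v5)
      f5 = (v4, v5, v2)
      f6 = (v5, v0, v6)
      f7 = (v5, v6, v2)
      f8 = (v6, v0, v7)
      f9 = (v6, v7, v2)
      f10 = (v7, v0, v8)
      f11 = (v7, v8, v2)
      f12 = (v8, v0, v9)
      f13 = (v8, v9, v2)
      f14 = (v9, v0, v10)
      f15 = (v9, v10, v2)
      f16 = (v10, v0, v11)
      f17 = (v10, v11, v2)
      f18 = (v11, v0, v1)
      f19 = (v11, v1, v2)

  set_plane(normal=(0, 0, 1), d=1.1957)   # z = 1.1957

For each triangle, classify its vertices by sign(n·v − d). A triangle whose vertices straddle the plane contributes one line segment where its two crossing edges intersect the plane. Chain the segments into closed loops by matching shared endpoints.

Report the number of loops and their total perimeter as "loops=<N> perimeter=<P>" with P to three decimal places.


loops=1 perimeter=4.125

Straddling triangles (10 of 20):
  (v1,v3,v2) [--+] → (0.539935, 0.392298, 1.1957)–(0.667426, 0, 1.1957)  len=0.4125
  (v3,v4,v2) [--+] → (0.206222, 0.634735, 1.1957)–(0.539935, 0.392298, 1.1957)  len=0.4125
  (v4,v5,v2) [--+] → (-0.206222, 0.634735, 1.1957)–(0.206222, 0.634735, 1.1957)  len=0.4124
  (v5,v6,v2) [--+] → (-0.539935, 0.392298, 1.1957)–(-0.206222, 0.634735, 1.1957)  len=0.4125
  (v6,v7,v2) [--+] → (-0.667426, 0, 1.1957)–(-0.539935, 0.392298, 1.1957)  len=0.4125
  (v7,v8,v2) [--+] → (-0.539935, -0.392298, 1.1957)–(-0.667426, 0, 1.1957)  len=0.4125
  (v8,v9,v2) [--+] → (-0.206222, -0.634735, 1.1957)–(-0.539935, -0.392298, 1.1957)  len=0.4125
  (v9,v10,v2) [--+] → (0.206222, -0.634735, 1.1957)–(-0.206222, -0.634735, 1.1957)  len=0.4124
  (v10,v11,v2) [--+] → (0.539935, -0.392298, 1.1957)–(0.206222, -0.634735, 1.1957)  len=0.4125
  (v11,v1,v2) [--+] → (0.667426, 0, 1.1957)–(0.539935, -0.392298, 1.1957)  len=0.4125

Chained into 1 loop(s):
  loop 1: 10 segments, perimeter = 4.1248
Total perimeter = 4.125


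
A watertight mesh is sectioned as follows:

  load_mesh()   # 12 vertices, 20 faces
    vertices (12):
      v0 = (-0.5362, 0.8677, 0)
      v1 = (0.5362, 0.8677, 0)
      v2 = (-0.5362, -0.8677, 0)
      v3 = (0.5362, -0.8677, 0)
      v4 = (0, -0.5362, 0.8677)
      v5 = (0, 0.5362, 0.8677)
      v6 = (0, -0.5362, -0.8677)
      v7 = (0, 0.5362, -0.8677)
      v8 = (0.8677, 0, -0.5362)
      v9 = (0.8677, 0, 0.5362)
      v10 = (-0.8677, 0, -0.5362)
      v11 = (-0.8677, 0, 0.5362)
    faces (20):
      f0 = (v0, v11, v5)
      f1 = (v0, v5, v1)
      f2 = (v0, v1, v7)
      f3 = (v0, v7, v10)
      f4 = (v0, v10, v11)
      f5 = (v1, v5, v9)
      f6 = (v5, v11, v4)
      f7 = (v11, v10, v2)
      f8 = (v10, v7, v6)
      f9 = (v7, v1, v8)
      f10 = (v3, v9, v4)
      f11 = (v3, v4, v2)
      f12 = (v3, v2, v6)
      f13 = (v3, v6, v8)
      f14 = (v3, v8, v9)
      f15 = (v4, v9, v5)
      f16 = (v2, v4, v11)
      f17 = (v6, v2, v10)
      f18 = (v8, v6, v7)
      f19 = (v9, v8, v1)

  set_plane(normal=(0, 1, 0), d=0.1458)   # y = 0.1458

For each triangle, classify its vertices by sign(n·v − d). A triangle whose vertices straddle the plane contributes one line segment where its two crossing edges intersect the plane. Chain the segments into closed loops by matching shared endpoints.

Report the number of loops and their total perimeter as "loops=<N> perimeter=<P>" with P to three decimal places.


loops=1 perimeter=5.509

Straddling triangles (10 of 20):
  (v0,v11,v5) [+-+] → (-0.811998, 0.1458, 0.446102)–(-0.631761, 0.1458, 0.626339)  len=0.2549
  (v0,v7,v10) [++-] → (-0.631761, 0.1458, -0.626339)–(-0.811998, 0.1458, -0.446102)  len=0.2549
  (v0,v10,v11) [+--] → (-0.811998, 0.1458, -0.446102)–(-0.811998, 0.1458, 0.446102)  len=0.8922
  (v1,v5,v9) [++-] → (0.631761, 0.1458, 0.626339)–(0.811998, 0.1458, 0.446102)  len=0.2549
  (v5,v11,v4) [+--] → (-0.631761, 0.1458, 0.626339)–(0, 0.1458, 0.8677)  len=0.6763
  (v10,v7,v6) [-+-] → (-0.631761, 0.1458, -0.626339)–(0, 0.1458, -0.8677)  len=0.6763
  (v7,v1,v8) [++-] → (0.811998, 0.1458, -0.446102)–(0.631761, 0.1458, -0.626339)  len=0.2549
  (v4,v9,v5) [--+] → (0.631761, 0.1458, 0.626339)–(0, 0.1458, 0.8677)  len=0.6763
  (v8,v6,v7) [--+] → (0, 0.1458, -0.8677)–(0.631761, 0.1458, -0.626339)  len=0.6763
  (v9,v8,v1) [--+] → (0.811998, 0.1458, -0.446102)–(0.811998, 0.1458, 0.446102)  len=0.8922

Chained into 1 loop(s):
  loop 1: 10 segments, perimeter = 5.5092
Total perimeter = 5.509


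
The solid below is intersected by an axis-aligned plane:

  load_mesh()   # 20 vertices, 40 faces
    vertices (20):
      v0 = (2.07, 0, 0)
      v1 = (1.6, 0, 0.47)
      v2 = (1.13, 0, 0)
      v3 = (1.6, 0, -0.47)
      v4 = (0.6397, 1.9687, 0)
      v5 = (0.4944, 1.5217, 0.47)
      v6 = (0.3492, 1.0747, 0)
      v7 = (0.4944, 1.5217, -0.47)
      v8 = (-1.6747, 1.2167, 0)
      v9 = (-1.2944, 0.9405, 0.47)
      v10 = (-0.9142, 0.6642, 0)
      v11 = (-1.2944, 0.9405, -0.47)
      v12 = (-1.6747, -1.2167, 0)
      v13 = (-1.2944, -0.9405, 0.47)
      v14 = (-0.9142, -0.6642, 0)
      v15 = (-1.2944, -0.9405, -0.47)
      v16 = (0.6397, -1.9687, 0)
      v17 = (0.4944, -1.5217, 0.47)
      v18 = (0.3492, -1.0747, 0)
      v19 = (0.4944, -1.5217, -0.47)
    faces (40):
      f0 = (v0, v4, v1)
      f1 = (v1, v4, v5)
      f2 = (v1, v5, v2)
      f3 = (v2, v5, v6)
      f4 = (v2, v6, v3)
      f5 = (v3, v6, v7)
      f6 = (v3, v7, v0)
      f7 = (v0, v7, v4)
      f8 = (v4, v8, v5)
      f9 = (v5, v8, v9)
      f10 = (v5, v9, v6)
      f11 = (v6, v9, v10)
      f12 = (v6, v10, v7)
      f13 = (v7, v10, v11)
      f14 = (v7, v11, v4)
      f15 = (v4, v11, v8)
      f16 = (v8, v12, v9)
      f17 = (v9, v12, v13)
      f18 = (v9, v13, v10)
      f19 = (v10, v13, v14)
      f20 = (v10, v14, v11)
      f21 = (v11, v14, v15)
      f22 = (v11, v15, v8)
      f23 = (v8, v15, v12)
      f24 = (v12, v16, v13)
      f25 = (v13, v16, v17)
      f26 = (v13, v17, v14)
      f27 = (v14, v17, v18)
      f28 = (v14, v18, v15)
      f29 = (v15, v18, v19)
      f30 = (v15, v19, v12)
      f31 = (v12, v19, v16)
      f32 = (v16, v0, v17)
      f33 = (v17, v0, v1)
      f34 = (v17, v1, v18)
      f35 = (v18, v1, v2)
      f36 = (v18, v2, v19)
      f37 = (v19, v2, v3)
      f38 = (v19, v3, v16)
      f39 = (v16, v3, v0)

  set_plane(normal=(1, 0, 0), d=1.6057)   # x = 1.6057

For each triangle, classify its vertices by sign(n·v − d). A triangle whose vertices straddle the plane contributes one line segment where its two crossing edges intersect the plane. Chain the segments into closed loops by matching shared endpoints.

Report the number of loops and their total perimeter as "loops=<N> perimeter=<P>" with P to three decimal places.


Straddling triangles (6 of 40):
  (v0,v4,v1) [+--] → (1.6057, 0.639074, 0)–(1.6057, 0, 0.4643)  len=0.7899
  (v3,v7,v0) [--+] → (1.6057, 0.448417, -0.1385)–(1.6057, 0, -0.4643)  len=0.5543
  (v0,v7,v4) [+--] → (1.6057, 0.448417, -0.1385)–(1.6057, 0.639074, 0)  len=0.2357
  (v16,v0,v17) [-+-] → (1.6057, -0.639074, 0)–(1.6057, -0.448417, 0.1385)  len=0.2357
  (v17,v0,v1) [-+-] → (1.6057, -0.448417, 0.1385)–(1.6057, 0, 0.4643)  len=0.5543
  (v16,v3,v0) [--+] → (1.6057, 0, -0.4643)–(1.6057, -0.639074, 0)  len=0.7899

Chained into 1 loop(s):
  loop 1: 6 segments, perimeter = 3.1597
Total perimeter = 3.160

loops=1 perimeter=3.160


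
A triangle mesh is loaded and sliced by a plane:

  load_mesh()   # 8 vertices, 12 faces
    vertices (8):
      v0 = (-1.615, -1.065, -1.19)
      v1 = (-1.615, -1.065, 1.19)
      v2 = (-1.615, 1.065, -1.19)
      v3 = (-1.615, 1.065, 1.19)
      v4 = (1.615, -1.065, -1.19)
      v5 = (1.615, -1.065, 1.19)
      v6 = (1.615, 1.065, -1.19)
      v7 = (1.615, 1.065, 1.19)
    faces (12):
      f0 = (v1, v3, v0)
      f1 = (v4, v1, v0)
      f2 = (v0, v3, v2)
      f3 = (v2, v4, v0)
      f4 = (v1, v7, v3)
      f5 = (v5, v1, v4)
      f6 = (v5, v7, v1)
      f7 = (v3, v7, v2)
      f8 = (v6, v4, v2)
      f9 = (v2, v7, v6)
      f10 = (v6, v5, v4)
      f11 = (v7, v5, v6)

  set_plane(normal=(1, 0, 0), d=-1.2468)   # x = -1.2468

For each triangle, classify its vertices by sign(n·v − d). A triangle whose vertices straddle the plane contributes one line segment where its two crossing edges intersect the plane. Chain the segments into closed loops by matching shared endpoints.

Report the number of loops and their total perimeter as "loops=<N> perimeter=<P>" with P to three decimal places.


loops=1 perimeter=9.020

Straddling triangles (8 of 12):
  (v4,v1,v0) [+--] → (-1.2468, -1.065, 0.918695)–(-1.2468, -1.065, -1.19)  len=2.1087
  (v2,v4,v0) [-+-] → (-1.2468, 0.822193, -1.19)–(-1.2468, -1.065, -1.19)  len=1.8872
  (v1,v7,v3) [-+-] → (-1.2468, -0.822193, 1.19)–(-1.2468, 1.065, 1.19)  len=1.8872
  (v5,v1,v4) [+-+] → (-1.2468, -1.065, 1.19)–(-1.2468, -1.065, 0.918695)  len=0.2713
  (v5,v7,v1) [++-] → (-1.2468, -0.822193, 1.19)–(-1.2468, -1.065, 1.19)  len=0.2428
  (v3,v7,v2) [-+-] → (-1.2468, 1.065, 1.19)–(-1.2468, 1.065, -0.918695)  len=2.1087
  (v6,v4,v2) [++-] → (-1.2468, 0.822193, -1.19)–(-1.2468, 1.065, -1.19)  len=0.2428
  (v2,v7,v6) [-++] → (-1.2468, 1.065, -0.918695)–(-1.2468, 1.065, -1.19)  len=0.2713

Chained into 1 loop(s):
  loop 1: 8 segments, perimeter = 9.0200
Total perimeter = 9.020


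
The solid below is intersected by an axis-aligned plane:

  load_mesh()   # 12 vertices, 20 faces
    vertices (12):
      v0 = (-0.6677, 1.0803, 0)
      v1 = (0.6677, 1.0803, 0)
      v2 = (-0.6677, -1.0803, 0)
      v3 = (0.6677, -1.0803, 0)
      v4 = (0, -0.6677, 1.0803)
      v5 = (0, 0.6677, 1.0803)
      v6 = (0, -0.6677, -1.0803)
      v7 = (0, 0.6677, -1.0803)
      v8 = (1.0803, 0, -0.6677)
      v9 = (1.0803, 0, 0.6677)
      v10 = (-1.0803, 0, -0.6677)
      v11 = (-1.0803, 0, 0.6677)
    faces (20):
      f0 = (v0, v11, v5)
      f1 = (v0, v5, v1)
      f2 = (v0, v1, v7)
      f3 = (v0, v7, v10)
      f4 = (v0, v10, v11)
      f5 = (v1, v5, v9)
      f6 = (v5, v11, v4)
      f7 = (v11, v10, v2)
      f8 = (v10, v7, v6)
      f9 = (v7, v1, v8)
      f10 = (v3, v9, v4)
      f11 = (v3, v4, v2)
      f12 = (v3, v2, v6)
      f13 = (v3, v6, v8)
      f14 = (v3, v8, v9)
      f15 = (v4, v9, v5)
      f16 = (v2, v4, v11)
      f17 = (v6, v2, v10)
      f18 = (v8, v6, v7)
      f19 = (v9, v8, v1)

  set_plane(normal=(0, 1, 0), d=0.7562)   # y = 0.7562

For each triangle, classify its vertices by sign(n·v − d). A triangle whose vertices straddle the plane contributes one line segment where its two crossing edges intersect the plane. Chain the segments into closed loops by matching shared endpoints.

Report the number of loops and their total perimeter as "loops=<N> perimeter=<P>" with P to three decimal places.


Straddling triangles (8 of 20):
  (v0,v11,v5) [+--] → (-0.791484, 0.7562, 0.200316)–(-0.143217, 0.7562, 0.848583)  len=0.9168
  (v0,v5,v1) [+-+] → (-0.143217, 0.7562, 0.848583)–(0.143217, 0.7562, 0.848583)  len=0.2864
  (v0,v1,v7) [++-] → (0.143217, 0.7562, -0.848583)–(-0.143217, 0.7562, -0.848583)  len=0.2864
  (v0,v7,v10) [+--] → (-0.143217, 0.7562, -0.848583)–(-0.791484, 0.7562, -0.200316)  len=0.9168
  (v0,v10,v11) [+--] → (-0.791484, 0.7562, -0.200316)–(-0.791484, 0.7562, 0.200316)  len=0.4006
  (v1,v5,v9) [+--] → (0.143217, 0.7562, 0.848583)–(0.791484, 0.7562, 0.200316)  len=0.9168
  (v7,v1,v8) [-+-] → (0.143217, 0.7562, -0.848583)–(0.791484, 0.7562, -0.200316)  len=0.9168
  (v9,v8,v1) [--+] → (0.791484, 0.7562, -0.200316)–(0.791484, 0.7562, 0.200316)  len=0.4006

Chained into 1 loop(s):
  loop 1: 8 segments, perimeter = 5.0413
Total perimeter = 5.041

loops=1 perimeter=5.041


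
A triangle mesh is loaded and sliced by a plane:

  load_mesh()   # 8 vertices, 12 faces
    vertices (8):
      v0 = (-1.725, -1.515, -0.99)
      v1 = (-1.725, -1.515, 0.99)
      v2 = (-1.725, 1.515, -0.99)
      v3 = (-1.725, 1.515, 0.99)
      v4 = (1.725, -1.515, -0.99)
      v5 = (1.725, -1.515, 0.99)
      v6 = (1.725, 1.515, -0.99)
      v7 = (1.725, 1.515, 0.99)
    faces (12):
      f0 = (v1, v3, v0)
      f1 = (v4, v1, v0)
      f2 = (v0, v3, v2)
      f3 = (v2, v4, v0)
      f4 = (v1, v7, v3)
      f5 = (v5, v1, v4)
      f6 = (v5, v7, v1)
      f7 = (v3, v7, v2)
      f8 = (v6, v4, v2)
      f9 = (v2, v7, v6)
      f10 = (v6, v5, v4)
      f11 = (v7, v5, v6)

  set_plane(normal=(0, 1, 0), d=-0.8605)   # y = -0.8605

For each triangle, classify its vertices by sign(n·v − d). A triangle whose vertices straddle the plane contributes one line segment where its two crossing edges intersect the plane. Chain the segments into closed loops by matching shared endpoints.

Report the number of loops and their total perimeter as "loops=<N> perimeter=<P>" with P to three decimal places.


loops=1 perimeter=10.860

Straddling triangles (8 of 12):
  (v1,v3,v0) [-+-] → (-1.725, -0.8605, 0.99)–(-1.725, -0.8605, -0.562307)  len=1.5523
  (v0,v3,v2) [-++] → (-1.725, -0.8605, -0.562307)–(-1.725, -0.8605, -0.99)  len=0.4277
  (v2,v4,v0) [+--] → (0.979777, -0.8605, -0.99)–(-1.725, -0.8605, -0.99)  len=2.7048
  (v1,v7,v3) [-++] → (-0.979777, -0.8605, 0.99)–(-1.725, -0.8605, 0.99)  len=0.7452
  (v5,v7,v1) [-+-] → (1.725, -0.8605, 0.99)–(-0.979777, -0.8605, 0.99)  len=2.7048
  (v6,v4,v2) [+-+] → (1.725, -0.8605, -0.99)–(0.979777, -0.8605, -0.99)  len=0.7452
  (v6,v5,v4) [+--] → (1.725, -0.8605, 0.562307)–(1.725, -0.8605, -0.99)  len=1.5523
  (v7,v5,v6) [+-+] → (1.725, -0.8605, 0.99)–(1.725, -0.8605, 0.562307)  len=0.4277

Chained into 1 loop(s):
  loop 1: 8 segments, perimeter = 10.8600
Total perimeter = 10.860


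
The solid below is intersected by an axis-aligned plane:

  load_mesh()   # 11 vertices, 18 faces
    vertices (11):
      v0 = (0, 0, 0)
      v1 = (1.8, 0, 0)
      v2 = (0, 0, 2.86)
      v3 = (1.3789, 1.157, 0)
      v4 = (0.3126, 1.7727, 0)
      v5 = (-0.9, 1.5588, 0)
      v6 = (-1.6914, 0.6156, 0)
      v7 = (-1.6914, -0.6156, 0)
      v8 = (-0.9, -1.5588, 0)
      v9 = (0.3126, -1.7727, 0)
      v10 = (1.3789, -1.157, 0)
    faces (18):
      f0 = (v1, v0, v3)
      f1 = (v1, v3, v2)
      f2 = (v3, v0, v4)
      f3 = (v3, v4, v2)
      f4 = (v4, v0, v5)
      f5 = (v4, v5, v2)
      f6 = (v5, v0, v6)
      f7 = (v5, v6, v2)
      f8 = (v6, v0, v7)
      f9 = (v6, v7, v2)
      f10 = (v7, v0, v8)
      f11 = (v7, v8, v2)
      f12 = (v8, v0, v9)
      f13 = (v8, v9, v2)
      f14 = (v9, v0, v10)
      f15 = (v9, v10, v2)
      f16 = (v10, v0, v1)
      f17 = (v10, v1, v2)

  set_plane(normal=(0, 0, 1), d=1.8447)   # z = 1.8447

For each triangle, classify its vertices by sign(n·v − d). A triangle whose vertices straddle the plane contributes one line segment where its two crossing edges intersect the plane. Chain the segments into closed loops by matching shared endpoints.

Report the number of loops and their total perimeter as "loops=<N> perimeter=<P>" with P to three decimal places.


Straddling triangles (9 of 18):
  (v1,v3,v2) [--+] → (0.489509, 0.410735, 1.8447)–(0.639, 0, 1.8447)  len=0.4371
  (v3,v4,v2) [--+] → (0.110973, 0.629309, 1.8447)–(0.489509, 0.410735, 1.8447)  len=0.4371
  (v4,v5,v2) [--+] → (-0.3195, 0.553374, 1.8447)–(0.110973, 0.629308, 1.8447)  len=0.4371
  (v5,v6,v2) [--+] → (-0.600447, 0.218538, 1.8447)–(-0.3195, 0.553374, 1.8447)  len=0.4371
  (v6,v7,v2) [--+] → (-0.600447, -0.218538, 1.8447)–(-0.600447, 0.218538, 1.8447)  len=0.4371
  (v7,v8,v2) [--+] → (-0.3195, -0.553374, 1.8447)–(-0.600447, -0.218538, 1.8447)  len=0.4371
  (v8,v9,v2) [--+] → (0.110973, -0.629309, 1.8447)–(-0.3195, -0.553374, 1.8447)  len=0.4371
  (v9,v10,v2) [--+] → (0.489509, -0.410735, 1.8447)–(0.110973, -0.629308, 1.8447)  len=0.4371
  (v10,v1,v2) [--+] → (0.639, 0, 1.8447)–(0.489509, -0.410735, 1.8447)  len=0.4371

Chained into 1 loop(s):
  loop 1: 9 segments, perimeter = 3.9339
Total perimeter = 3.934

loops=1 perimeter=3.934


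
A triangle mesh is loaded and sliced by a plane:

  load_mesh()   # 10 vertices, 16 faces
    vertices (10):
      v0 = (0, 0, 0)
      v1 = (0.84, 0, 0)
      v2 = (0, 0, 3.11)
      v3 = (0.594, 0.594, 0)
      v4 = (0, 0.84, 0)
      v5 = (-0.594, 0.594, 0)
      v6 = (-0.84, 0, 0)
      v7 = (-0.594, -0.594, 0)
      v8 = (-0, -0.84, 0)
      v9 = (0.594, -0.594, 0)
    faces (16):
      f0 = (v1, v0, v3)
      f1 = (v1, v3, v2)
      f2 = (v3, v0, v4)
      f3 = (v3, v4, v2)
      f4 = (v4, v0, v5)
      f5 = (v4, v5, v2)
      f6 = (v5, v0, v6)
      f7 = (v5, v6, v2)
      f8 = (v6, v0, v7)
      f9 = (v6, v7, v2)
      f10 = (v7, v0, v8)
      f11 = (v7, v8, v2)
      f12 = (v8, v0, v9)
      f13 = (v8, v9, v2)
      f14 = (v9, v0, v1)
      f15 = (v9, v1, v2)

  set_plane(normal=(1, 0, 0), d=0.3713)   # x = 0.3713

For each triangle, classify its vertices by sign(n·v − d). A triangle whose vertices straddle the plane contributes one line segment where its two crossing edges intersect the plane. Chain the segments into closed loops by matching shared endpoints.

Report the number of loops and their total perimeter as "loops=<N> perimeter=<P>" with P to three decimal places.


loops=1 perimeter=5.147

Straddling triangles (8 of 16):
  (v1,v0,v3) [+-+] → (0.3713, 0, 0)–(0.3713, 0.3713, 0)  len=0.3713
  (v1,v3,v2) [++-] → (0.3713, 0.3713, 1.16599)–(0.3713, 0, 1.73531)  len=0.6797
  (v3,v0,v4) [+--] → (0.3713, 0.3713, 0)–(0.3713, 0.686229, 0)  len=0.3149
  (v3,v4,v2) [+--] → (0.3713, 0.686229, 0)–(0.3713, 0.3713, 1.16599)  len=1.2078
  (v8,v0,v9) [--+] → (0.3713, -0.3713, 0)–(0.3713, -0.686229, 0)  len=0.3149
  (v8,v9,v2) [-+-] → (0.3713, -0.686229, 0)–(0.3713, -0.3713, 1.16599)  len=1.2078
  (v9,v0,v1) [+-+] → (0.3713, -0.3713, 0)–(0.3713, 0, 0)  len=0.3713
  (v9,v1,v2) [++-] → (0.3713, 0, 1.73531)–(0.3713, -0.3713, 1.16599)  len=0.6797

Chained into 1 loop(s):
  loop 1: 8 segments, perimeter = 5.1474
Total perimeter = 5.147


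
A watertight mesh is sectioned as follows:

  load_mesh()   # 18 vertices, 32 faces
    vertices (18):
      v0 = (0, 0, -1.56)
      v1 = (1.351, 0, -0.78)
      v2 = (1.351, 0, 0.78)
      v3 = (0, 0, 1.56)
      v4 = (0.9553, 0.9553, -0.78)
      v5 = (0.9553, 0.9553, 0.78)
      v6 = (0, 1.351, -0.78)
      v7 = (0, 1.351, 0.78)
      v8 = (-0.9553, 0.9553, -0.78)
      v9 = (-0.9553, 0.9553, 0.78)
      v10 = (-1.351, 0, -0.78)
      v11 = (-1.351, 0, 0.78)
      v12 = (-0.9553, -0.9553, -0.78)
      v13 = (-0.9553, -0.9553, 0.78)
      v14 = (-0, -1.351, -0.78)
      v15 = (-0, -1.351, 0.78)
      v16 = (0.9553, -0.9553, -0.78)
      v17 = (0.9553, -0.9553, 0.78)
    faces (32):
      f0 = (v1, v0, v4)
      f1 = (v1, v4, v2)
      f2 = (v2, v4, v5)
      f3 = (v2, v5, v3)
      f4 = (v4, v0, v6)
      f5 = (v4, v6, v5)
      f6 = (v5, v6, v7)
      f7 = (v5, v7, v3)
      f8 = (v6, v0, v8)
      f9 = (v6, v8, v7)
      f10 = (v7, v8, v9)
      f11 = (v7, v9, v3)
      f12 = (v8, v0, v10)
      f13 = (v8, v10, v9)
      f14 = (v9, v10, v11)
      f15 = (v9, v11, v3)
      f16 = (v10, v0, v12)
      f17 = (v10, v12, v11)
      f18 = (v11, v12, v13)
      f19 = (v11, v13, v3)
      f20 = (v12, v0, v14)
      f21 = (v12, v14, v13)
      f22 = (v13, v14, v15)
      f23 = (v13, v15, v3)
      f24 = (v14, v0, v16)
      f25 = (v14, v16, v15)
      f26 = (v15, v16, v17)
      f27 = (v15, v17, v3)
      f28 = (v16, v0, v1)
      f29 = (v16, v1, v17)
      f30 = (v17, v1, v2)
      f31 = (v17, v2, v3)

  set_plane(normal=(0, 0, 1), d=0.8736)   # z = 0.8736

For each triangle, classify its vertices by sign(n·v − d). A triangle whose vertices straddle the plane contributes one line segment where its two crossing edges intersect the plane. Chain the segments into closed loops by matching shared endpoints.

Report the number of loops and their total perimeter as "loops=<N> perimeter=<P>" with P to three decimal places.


loops=1 perimeter=7.279

Straddling triangles (8 of 32):
  (v2,v5,v3) [--+] → (0.840664, 0.840664, 0.8736)–(1.18888, 0, 0.8736)  len=0.9099
  (v5,v7,v3) [--+] → (0, 1.18888, 0.8736)–(0.840664, 0.840664, 0.8736)  len=0.9099
  (v7,v9,v3) [--+] → (-0.840664, 0.840664, 0.8736)–(0, 1.18888, 0.8736)  len=0.9099
  (v9,v11,v3) [--+] → (-1.18888, 0, 0.8736)–(-0.840664, 0.840664, 0.8736)  len=0.9099
  (v11,v13,v3) [--+] → (-0.840664, -0.840664, 0.8736)–(-1.18888, 0, 0.8736)  len=0.9099
  (v13,v15,v3) [--+] → (0, -1.18888, 0.8736)–(-0.840664, -0.840664, 0.8736)  len=0.9099
  (v15,v17,v3) [--+] → (0.840664, -0.840664, 0.8736)–(0, -1.18888, 0.8736)  len=0.9099
  (v17,v2,v3) [--+] → (1.18888, 0, 0.8736)–(0.840664, -0.840664, 0.8736)  len=0.9099

Chained into 1 loop(s):
  loop 1: 8 segments, perimeter = 7.2794
Total perimeter = 7.279


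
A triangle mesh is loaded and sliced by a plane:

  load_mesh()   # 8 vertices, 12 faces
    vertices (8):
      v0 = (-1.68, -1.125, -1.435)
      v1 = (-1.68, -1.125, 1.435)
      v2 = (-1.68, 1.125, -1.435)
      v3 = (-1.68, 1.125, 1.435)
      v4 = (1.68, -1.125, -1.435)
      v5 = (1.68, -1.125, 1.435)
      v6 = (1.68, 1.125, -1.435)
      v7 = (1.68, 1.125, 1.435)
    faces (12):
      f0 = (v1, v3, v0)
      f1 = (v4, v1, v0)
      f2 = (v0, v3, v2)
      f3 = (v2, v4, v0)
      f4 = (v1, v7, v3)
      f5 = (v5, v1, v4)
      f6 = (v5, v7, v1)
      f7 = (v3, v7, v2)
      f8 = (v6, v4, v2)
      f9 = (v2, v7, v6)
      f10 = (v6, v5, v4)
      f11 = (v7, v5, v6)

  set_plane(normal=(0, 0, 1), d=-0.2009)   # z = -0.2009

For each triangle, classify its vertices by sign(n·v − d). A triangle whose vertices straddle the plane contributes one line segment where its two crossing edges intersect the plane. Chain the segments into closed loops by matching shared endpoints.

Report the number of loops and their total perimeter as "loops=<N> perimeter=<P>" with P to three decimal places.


Straddling triangles (8 of 12):
  (v1,v3,v0) [++-] → (-1.68, -0.1575, -0.2009)–(-1.68, -1.125, -0.2009)  len=0.9675
  (v4,v1,v0) [-+-] → (0.2352, -1.125, -0.2009)–(-1.68, -1.125, -0.2009)  len=1.9152
  (v0,v3,v2) [-+-] → (-1.68, -0.1575, -0.2009)–(-1.68, 1.125, -0.2009)  len=1.2825
  (v5,v1,v4) [++-] → (0.2352, -1.125, -0.2009)–(1.68, -1.125, -0.2009)  len=1.4448
  (v3,v7,v2) [++-] → (-0.2352, 1.125, -0.2009)–(-1.68, 1.125, -0.2009)  len=1.4448
  (v2,v7,v6) [-+-] → (-0.2352, 1.125, -0.2009)–(1.68, 1.125, -0.2009)  len=1.9152
  (v6,v5,v4) [-+-] → (1.68, 0.1575, -0.2009)–(1.68, -1.125, -0.2009)  len=1.2825
  (v7,v5,v6) [++-] → (1.68, 0.1575, -0.2009)–(1.68, 1.125, -0.2009)  len=0.9675

Chained into 1 loop(s):
  loop 1: 8 segments, perimeter = 11.2200
Total perimeter = 11.220

loops=1 perimeter=11.220


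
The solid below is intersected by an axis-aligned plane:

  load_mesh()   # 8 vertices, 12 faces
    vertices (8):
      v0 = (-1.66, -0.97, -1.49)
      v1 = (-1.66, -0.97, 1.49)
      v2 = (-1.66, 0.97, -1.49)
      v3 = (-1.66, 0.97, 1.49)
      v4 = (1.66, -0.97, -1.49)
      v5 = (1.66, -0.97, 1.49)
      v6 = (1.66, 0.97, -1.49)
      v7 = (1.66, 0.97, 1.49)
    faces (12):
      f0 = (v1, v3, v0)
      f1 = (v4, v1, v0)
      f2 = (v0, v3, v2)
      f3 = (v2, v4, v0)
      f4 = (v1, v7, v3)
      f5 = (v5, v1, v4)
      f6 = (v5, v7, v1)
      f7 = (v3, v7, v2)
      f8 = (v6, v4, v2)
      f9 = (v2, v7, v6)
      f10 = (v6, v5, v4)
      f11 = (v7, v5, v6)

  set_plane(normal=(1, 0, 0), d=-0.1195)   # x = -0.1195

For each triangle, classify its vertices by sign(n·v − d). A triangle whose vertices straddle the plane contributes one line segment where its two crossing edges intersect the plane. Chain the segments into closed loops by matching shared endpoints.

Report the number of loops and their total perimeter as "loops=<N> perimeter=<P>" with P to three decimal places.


loops=1 perimeter=9.840

Straddling triangles (8 of 12):
  (v4,v1,v0) [+--] → (-0.1195, -0.97, 0.107262)–(-0.1195, -0.97, -1.49)  len=1.5973
  (v2,v4,v0) [-+-] → (-0.1195, 0.0698283, -1.49)–(-0.1195, -0.97, -1.49)  len=1.0398
  (v1,v7,v3) [-+-] → (-0.1195, -0.0698283, 1.49)–(-0.1195, 0.97, 1.49)  len=1.0398
  (v5,v1,v4) [+-+] → (-0.1195, -0.97, 1.49)–(-0.1195, -0.97, 0.107262)  len=1.3827
  (v5,v7,v1) [++-] → (-0.1195, -0.0698283, 1.49)–(-0.1195, -0.97, 1.49)  len=0.9002
  (v3,v7,v2) [-+-] → (-0.1195, 0.97, 1.49)–(-0.1195, 0.97, -0.107262)  len=1.5973
  (v6,v4,v2) [++-] → (-0.1195, 0.0698283, -1.49)–(-0.1195, 0.97, -1.49)  len=0.9002
  (v2,v7,v6) [-++] → (-0.1195, 0.97, -0.107262)–(-0.1195, 0.97, -1.49)  len=1.3827

Chained into 1 loop(s):
  loop 1: 8 segments, perimeter = 9.8400
Total perimeter = 9.840


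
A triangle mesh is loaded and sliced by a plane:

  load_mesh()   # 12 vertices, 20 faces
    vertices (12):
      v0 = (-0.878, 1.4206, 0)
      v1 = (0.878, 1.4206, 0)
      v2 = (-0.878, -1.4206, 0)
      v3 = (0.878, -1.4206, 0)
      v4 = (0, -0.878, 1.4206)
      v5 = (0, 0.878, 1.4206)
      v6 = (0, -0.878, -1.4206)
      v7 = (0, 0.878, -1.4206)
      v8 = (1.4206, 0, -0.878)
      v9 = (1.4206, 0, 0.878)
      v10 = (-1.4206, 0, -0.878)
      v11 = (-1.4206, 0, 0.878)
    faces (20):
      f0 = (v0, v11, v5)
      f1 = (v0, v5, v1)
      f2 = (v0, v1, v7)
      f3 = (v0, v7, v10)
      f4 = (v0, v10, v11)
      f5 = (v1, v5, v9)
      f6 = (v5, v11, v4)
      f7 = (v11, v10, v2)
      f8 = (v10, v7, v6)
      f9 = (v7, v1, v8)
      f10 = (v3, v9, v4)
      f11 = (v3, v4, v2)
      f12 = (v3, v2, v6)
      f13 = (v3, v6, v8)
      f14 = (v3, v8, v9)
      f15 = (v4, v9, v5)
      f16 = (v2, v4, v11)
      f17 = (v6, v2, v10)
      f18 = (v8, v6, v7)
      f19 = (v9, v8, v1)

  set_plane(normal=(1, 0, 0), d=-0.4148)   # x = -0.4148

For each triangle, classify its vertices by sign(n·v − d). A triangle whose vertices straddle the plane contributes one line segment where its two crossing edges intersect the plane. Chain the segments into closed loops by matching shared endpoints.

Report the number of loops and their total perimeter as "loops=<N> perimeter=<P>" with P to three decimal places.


Straddling triangles (10 of 20):
  (v0,v11,v5) [--+] → (-0.4148, 0.621633, 1.26217)–(-0.4148, 1.13434, 0.749455)  len=0.7251
  (v0,v5,v1) [-++] → (-0.4148, 1.13434, 0.749455)–(-0.4148, 1.4206, 0)  len=0.8023
  (v0,v1,v7) [-++] → (-0.4148, 1.4206, 0)–(-0.4148, 1.13434, -0.749455)  len=0.8023
  (v0,v7,v10) [-+-] → (-0.4148, 1.13434, -0.749455)–(-0.4148, 0.621633, -1.26217)  len=0.7251
  (v5,v11,v4) [+-+] → (-0.4148, 0.621633, 1.26217)–(-0.4148, -0.621633, 1.26217)  len=1.2433
  (v10,v7,v6) [-++] → (-0.4148, 0.621633, -1.26217)–(-0.4148, -0.621633, -1.26217)  len=1.2433
  (v3,v4,v2) [++-] → (-0.4148, -1.13434, 0.749455)–(-0.4148, -1.4206, 0)  len=0.8023
  (v3,v2,v6) [+-+] → (-0.4148, -1.4206, 0)–(-0.4148, -1.13434, -0.749455)  len=0.8023
  (v2,v4,v11) [-+-] → (-0.4148, -1.13434, 0.749455)–(-0.4148, -0.621633, 1.26217)  len=0.7251
  (v6,v2,v10) [+--] → (-0.4148, -1.13434, -0.749455)–(-0.4148, -0.621633, -1.26217)  len=0.7251

Chained into 1 loop(s):
  loop 1: 10 segments, perimeter = 8.5959
Total perimeter = 8.596

loops=1 perimeter=8.596


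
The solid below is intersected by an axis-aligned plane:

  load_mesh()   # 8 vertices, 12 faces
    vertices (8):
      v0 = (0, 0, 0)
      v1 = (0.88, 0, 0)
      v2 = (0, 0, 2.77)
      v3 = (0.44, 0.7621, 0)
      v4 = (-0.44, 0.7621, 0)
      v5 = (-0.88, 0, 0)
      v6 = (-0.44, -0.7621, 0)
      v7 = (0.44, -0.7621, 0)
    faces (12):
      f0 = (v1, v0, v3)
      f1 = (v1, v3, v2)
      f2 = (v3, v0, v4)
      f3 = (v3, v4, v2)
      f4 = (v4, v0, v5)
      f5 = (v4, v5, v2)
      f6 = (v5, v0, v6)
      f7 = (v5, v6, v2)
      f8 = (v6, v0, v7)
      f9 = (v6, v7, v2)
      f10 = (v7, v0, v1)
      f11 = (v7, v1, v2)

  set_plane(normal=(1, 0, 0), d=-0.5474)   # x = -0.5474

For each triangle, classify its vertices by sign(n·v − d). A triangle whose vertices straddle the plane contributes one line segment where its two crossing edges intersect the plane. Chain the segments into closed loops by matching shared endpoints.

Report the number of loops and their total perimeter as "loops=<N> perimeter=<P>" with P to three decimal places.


loops=1 perimeter=3.542

Straddling triangles (4 of 12):
  (v4,v0,v5) [++-] → (-0.5474, 0, 0)–(-0.5474, 0.576078, 0)  len=0.5761
  (v4,v5,v2) [+-+] → (-0.5474, 0.576078, 0)–(-0.5474, 0, 1.04693)  len=1.1950
  (v5,v0,v6) [-++] → (-0.5474, 0, 0)–(-0.5474, -0.576078, 0)  len=0.5761
  (v5,v6,v2) [-++] → (-0.5474, -0.576078, 0)–(-0.5474, 0, 1.04693)  len=1.1950

Chained into 1 loop(s):
  loop 1: 4 segments, perimeter = 3.5421
Total perimeter = 3.542


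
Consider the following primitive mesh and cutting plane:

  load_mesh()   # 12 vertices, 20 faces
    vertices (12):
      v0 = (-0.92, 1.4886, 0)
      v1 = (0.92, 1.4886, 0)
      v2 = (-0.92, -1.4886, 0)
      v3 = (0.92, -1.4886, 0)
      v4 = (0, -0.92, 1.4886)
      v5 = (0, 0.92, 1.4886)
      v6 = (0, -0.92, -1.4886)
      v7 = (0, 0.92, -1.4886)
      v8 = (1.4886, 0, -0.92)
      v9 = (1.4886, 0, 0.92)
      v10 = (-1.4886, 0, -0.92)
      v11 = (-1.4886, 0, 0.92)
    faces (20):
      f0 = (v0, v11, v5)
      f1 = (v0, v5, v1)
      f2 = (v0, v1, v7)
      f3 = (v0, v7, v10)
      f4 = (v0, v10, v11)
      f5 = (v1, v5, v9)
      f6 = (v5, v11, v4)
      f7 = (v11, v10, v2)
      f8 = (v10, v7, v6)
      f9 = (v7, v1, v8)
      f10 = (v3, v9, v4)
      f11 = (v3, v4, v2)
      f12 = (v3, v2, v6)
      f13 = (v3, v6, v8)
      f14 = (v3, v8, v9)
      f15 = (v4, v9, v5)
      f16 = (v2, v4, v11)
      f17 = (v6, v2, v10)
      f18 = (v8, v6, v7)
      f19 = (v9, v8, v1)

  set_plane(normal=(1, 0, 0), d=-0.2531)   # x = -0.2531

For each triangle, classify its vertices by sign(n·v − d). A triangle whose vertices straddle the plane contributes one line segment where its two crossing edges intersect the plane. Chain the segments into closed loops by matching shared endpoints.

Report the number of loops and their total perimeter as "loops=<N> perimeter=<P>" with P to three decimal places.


Straddling triangles (10 of 20):
  (v0,v11,v5) [--+] → (-0.2531, 0.763577, 1.39192)–(-0.2531, 1.07643, 1.07907)  len=0.4424
  (v0,v5,v1) [-++] → (-0.2531, 1.07643, 1.07907)–(-0.2531, 1.4886, 0)  len=1.1551
  (v0,v1,v7) [-++] → (-0.2531, 1.4886, 0)–(-0.2531, 1.07643, -1.07907)  len=1.1551
  (v0,v7,v10) [-+-] → (-0.2531, 1.07643, -1.07907)–(-0.2531, 0.763577, -1.39192)  len=0.4424
  (v5,v11,v4) [+-+] → (-0.2531, 0.763577, 1.39192)–(-0.2531, -0.763577, 1.39192)  len=1.5272
  (v10,v7,v6) [-++] → (-0.2531, 0.763577, -1.39192)–(-0.2531, -0.763577, -1.39192)  len=1.5272
  (v3,v4,v2) [++-] → (-0.2531, -1.07643, 1.07907)–(-0.2531, -1.4886, 0)  len=1.1551
  (v3,v2,v6) [+-+] → (-0.2531, -1.4886, 0)–(-0.2531, -1.07643, -1.07907)  len=1.1551
  (v2,v4,v11) [-+-] → (-0.2531, -1.07643, 1.07907)–(-0.2531, -0.763577, 1.39192)  len=0.4424
  (v6,v2,v10) [+--] → (-0.2531, -1.07643, -1.07907)–(-0.2531, -0.763577, -1.39192)  len=0.4424

Chained into 1 loop(s):
  loop 1: 10 segments, perimeter = 9.4445
Total perimeter = 9.445

loops=1 perimeter=9.445


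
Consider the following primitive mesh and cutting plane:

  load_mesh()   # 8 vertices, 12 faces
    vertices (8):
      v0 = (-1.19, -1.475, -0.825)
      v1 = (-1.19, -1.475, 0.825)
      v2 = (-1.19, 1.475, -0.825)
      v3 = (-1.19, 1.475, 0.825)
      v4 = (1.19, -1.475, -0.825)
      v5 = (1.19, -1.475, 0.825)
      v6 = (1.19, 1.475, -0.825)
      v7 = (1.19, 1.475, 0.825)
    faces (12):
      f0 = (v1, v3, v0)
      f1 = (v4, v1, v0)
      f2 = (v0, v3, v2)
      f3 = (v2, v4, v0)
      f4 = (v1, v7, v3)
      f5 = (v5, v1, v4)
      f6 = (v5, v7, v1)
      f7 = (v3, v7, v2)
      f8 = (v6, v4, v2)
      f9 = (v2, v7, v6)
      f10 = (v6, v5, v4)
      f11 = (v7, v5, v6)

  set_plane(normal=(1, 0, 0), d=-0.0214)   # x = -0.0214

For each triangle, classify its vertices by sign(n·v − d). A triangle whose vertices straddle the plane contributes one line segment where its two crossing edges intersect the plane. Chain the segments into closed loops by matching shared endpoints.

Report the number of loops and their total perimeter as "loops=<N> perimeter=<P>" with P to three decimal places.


Straddling triangles (8 of 12):
  (v4,v1,v0) [+--] → (-0.0214, -1.475, 0.0148361)–(-0.0214, -1.475, -0.825)  len=0.8398
  (v2,v4,v0) [-+-] → (-0.0214, 0.0265252, -0.825)–(-0.0214, -1.475, -0.825)  len=1.5015
  (v1,v7,v3) [-+-] → (-0.0214, -0.0265252, 0.825)–(-0.0214, 1.475, 0.825)  len=1.5015
  (v5,v1,v4) [+-+] → (-0.0214, -1.475, 0.825)–(-0.0214, -1.475, 0.0148361)  len=0.8102
  (v5,v7,v1) [++-] → (-0.0214, -0.0265252, 0.825)–(-0.0214, -1.475, 0.825)  len=1.4485
  (v3,v7,v2) [-+-] → (-0.0214, 1.475, 0.825)–(-0.0214, 1.475, -0.0148361)  len=0.8398
  (v6,v4,v2) [++-] → (-0.0214, 0.0265252, -0.825)–(-0.0214, 1.475, -0.825)  len=1.4485
  (v2,v7,v6) [-++] → (-0.0214, 1.475, -0.0148361)–(-0.0214, 1.475, -0.825)  len=0.8102

Chained into 1 loop(s):
  loop 1: 8 segments, perimeter = 9.2000
Total perimeter = 9.200

loops=1 perimeter=9.200


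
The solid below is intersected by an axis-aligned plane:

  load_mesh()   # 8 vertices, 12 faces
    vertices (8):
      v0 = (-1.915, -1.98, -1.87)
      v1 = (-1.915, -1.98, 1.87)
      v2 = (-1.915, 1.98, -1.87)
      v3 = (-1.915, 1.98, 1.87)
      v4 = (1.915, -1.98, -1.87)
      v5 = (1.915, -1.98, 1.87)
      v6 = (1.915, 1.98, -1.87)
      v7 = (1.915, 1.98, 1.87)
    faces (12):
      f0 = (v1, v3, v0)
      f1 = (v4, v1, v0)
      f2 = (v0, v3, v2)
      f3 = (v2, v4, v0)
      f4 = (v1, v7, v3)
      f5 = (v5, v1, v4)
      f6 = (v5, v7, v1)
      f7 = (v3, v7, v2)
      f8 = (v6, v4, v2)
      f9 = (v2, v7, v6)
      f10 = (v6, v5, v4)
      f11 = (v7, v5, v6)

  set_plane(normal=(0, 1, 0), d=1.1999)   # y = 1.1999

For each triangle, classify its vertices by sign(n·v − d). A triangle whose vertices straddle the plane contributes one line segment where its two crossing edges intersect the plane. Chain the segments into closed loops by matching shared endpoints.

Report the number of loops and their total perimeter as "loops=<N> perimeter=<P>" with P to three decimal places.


loops=1 perimeter=15.140

Straddling triangles (8 of 12):
  (v1,v3,v0) [-+-] → (-1.915, 1.1999, 1.87)–(-1.915, 1.1999, 1.13324)  len=0.7368
  (v0,v3,v2) [-++] → (-1.915, 1.1999, 1.13324)–(-1.915, 1.1999, -1.87)  len=3.0032
  (v2,v4,v0) [+--] → (-1.16051, 1.1999, -1.87)–(-1.915, 1.1999, -1.87)  len=0.7545
  (v1,v7,v3) [-++] → (1.16051, 1.1999, 1.87)–(-1.915, 1.1999, 1.87)  len=3.0755
  (v5,v7,v1) [-+-] → (1.915, 1.1999, 1.87)–(1.16051, 1.1999, 1.87)  len=0.7545
  (v6,v4,v2) [+-+] → (1.915, 1.1999, -1.87)–(-1.16051, 1.1999, -1.87)  len=3.0755
  (v6,v5,v4) [+--] → (1.915, 1.1999, -1.13324)–(1.915, 1.1999, -1.87)  len=0.7368
  (v7,v5,v6) [+-+] → (1.915, 1.1999, 1.87)–(1.915, 1.1999, -1.13324)  len=3.0032

Chained into 1 loop(s):
  loop 1: 8 segments, perimeter = 15.1400
Total perimeter = 15.140


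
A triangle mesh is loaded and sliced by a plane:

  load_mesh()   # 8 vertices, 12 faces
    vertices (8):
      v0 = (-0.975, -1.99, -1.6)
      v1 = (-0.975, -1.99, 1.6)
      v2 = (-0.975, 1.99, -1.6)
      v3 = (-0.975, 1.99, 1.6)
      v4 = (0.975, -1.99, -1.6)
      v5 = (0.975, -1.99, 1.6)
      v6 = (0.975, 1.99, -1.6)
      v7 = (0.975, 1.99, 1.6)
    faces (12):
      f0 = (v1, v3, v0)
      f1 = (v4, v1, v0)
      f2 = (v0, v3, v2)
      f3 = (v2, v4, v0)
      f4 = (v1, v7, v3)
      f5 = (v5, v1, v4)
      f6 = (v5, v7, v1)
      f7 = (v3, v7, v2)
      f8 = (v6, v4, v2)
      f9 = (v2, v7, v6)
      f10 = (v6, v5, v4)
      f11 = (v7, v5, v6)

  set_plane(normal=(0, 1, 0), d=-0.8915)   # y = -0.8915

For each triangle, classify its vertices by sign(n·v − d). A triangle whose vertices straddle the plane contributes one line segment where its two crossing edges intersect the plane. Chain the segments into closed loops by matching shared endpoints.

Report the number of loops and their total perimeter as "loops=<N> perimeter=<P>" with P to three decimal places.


loops=1 perimeter=10.300

Straddling triangles (8 of 12):
  (v1,v3,v0) [-+-] → (-0.975, -0.8915, 1.6)–(-0.975, -0.8915, -0.716784)  len=2.3168
  (v0,v3,v2) [-++] → (-0.975, -0.8915, -0.716784)–(-0.975, -0.8915, -1.6)  len=0.8832
  (v2,v4,v0) [+--] → (0.43679, -0.8915, -1.6)–(-0.975, -0.8915, -1.6)  len=1.4118
  (v1,v7,v3) [-++] → (-0.43679, -0.8915, 1.6)–(-0.975, -0.8915, 1.6)  len=0.5382
  (v5,v7,v1) [-+-] → (0.975, -0.8915, 1.6)–(-0.43679, -0.8915, 1.6)  len=1.4118
  (v6,v4,v2) [+-+] → (0.975, -0.8915, -1.6)–(0.43679, -0.8915, -1.6)  len=0.5382
  (v6,v5,v4) [+--] → (0.975, -0.8915, 0.716784)–(0.975, -0.8915, -1.6)  len=2.3168
  (v7,v5,v6) [+-+] → (0.975, -0.8915, 1.6)–(0.975, -0.8915, 0.716784)  len=0.8832

Chained into 1 loop(s):
  loop 1: 8 segments, perimeter = 10.3000
Total perimeter = 10.300
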